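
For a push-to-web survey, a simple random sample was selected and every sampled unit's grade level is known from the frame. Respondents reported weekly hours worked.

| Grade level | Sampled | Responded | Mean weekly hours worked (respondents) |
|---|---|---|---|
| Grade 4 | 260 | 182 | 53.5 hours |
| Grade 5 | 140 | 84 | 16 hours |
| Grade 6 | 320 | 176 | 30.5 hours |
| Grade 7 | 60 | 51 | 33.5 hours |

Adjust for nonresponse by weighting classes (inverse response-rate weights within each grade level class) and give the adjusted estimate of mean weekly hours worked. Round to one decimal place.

Response rates by class: Grade 4 182/260 = 70%, Grade 5 84/140 = 60%, Grade 6 176/320 = 55%, Grade 7 51/60 = 85%.
Weighting each respondent by the inverse class response rate inflates each class back to its sampled size, so the class weight is n_sampled:
  Grade 4: 260 × 53.5 = 13,910
  Grade 5: 140 × 16 = 2240
  Grade 6: 320 × 30.5 = 9760
  Grade 7: 60 × 33.5 = 2010
Adjusted estimate = 27,920 / 780 = 35.7949 → 35.8.

35.8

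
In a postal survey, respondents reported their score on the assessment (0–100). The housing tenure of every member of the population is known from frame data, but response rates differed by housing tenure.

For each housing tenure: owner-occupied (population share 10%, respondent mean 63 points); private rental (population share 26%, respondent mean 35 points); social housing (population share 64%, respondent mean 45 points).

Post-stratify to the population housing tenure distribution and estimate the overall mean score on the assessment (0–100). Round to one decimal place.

Post-stratification weights by population share, not respondent share:
  owner-occupied: 0.1 × 63 = 6.3
  private rental: 0.26 × 35 = 9.1
  social housing: 0.64 × 45 = 28.8
Post-stratified estimate = 44.2 → 44.2.

44.2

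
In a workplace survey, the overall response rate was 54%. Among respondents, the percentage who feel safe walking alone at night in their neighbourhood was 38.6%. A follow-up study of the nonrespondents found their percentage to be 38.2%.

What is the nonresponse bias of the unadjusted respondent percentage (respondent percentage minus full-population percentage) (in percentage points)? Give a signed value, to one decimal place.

Nonresponse fraction = 1 − 0.54 = 0.46.
Bias = (nonresponse fraction) × (respondent percentage − nonrespondent percentage)
     = 0.46 × (38.6 − 38.2) = 0.46 × 0.4 = 0.184.

+0.2 percentage points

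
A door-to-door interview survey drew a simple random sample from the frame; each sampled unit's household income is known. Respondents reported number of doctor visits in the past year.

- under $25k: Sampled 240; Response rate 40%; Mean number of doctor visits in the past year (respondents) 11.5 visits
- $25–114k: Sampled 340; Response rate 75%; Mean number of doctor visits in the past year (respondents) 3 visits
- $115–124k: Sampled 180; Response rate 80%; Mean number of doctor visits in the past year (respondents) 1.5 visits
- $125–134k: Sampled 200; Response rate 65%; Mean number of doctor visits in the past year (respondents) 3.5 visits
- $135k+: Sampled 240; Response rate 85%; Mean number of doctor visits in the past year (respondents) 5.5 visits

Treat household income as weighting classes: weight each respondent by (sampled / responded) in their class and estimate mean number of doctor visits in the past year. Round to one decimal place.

Weighting each respondent by the inverse class response rate inflates each class back to its sampled size, so the class weight is n_sampled:
  under $25k: 240 × 11.5 = 2760
  $25–114k: 340 × 3 = 1020
  $115–124k: 180 × 1.5 = 270
  $125–134k: 200 × 3.5 = 700
  $135k+: 240 × 5.5 = 1320
Adjusted estimate = 6070 / 1,200 = 5.05833 → 5.1.

5.1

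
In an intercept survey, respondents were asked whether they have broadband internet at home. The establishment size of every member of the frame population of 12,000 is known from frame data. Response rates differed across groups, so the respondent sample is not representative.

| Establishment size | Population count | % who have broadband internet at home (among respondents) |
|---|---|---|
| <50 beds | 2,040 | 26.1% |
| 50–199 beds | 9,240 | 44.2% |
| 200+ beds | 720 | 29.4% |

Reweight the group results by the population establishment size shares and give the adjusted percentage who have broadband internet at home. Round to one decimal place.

40.2%

Reweight to the known establishment size distribution:
  <50 beds: (2,040/12,000) × 26.1 = 4.437
  50–199 beds: (9,240/12,000) × 44.2 = 34.034
  200+ beds: (720/12,000) × 29.4 = 1.764
Post-stratified estimate = 40.235 → 40.2%.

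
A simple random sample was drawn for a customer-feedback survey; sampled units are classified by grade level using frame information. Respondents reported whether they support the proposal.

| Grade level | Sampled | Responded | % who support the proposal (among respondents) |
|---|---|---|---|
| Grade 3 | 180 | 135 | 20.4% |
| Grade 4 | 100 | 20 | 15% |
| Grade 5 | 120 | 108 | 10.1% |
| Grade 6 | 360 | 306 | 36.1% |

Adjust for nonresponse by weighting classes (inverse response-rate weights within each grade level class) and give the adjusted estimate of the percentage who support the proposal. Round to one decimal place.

Response rates by class: Grade 3 135/180 = 75%, Grade 4 20/100 = 20%, Grade 5 108/120 = 90%, Grade 6 306/360 = 85%.
Each respondent's weight = sampled/responded in their class; summing within a class gives n_sampled, so:
  Grade 3: 180 × 20.4 = 3672
  Grade 4: 100 × 15 = 1500
  Grade 5: 120 × 10.1 = 1212
  Grade 6: 360 × 36.1 = 12,996
Adjusted estimate = 19,380 / 760 = 25.5 → 25.5%.

25.5%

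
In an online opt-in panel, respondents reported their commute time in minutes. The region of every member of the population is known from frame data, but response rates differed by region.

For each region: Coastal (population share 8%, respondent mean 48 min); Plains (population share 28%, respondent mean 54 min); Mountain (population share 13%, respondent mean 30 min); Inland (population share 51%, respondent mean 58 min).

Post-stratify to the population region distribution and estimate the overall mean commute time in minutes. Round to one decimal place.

Reweight to the known region distribution:
  Coastal: 0.08 × 48 = 3.84
  Plains: 0.28 × 54 = 15.12
  Mountain: 0.13 × 30 = 3.9
  Inland: 0.51 × 58 = 29.58
Post-stratified estimate = 52.44 → 52.4.

52.4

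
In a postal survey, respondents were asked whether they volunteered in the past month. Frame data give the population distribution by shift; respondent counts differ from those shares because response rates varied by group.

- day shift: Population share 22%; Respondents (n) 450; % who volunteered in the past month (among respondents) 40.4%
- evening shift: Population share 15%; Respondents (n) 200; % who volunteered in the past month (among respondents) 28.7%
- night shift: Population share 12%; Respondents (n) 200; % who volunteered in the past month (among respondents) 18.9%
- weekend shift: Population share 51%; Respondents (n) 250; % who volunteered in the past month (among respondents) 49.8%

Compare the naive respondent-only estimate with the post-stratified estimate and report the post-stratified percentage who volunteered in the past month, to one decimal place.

40.9%

Naive respondent-only estimate (weights = respondent counts):
  (450/1100)×40.4 + (200/1100)×28.7 + (200/1100)×18.9 + (250/1100)×49.8 = 36.5%
Post-stratifying to population shares instead:
  0.22×40.4 + 0.15×28.7 + 0.12×18.9 + 0.51×49.8 = 40.859%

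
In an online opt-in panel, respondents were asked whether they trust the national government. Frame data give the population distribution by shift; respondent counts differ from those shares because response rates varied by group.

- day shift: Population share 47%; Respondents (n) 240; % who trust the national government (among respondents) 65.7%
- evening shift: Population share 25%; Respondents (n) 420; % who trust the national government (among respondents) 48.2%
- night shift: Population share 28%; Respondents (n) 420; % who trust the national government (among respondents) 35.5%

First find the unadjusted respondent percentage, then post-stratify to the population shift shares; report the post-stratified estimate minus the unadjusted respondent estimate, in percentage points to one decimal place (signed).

Unadjusted (pooled respondent) estimate weights by respondent counts:
  (240/1080)×65.7 + (420/1080)×48.2 + (420/1080)×35.5 = 47.15%
Post-stratified estimate weights by population shares:
  0.47×65.7 + 0.25×48.2 + 0.28×35.5 = 52.869%
Difference = 52.869 − 47.15 = 5.719 pp.

+5.7 percentage points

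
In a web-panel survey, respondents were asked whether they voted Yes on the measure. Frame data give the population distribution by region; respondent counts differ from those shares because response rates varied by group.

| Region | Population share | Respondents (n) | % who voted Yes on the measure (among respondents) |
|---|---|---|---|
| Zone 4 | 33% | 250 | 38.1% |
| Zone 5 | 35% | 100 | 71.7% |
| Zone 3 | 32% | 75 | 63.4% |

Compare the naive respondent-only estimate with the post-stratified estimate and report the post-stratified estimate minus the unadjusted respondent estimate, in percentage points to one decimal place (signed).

+7.5 percentage points

Naive respondent-only estimate (weights = respondent counts):
  (250/425)×38.1 + (100/425)×71.7 + (75/425)×63.4 = 50.4706%
Reweighting by population region shares:
  0.33×38.1 + 0.35×71.7 + 0.32×63.4 = 57.956%
Difference = 57.956 − 50.4706 = 7.4854 pp.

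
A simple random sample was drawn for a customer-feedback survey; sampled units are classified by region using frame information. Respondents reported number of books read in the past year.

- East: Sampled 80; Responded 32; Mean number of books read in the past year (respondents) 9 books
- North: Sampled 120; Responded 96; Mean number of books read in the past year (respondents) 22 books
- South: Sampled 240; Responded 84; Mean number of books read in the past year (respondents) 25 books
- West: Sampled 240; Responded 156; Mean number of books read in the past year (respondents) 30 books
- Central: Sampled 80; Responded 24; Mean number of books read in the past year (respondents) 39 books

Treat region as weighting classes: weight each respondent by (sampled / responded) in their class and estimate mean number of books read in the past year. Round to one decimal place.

25.9

Class response rates: East 32/80 = 40%, North 96/120 = 80%, South 84/240 = 35%, West 156/240 = 65%, Central 24/80 = 30%.
Inverse-response-rate weighting restores each class to its sampled count, so class totals weight by n_sampled:
  East: 80 × 9 = 720
  North: 120 × 22 = 2640
  South: 240 × 25 = 6000
  West: 240 × 30 = 7200
  Central: 80 × 39 = 3120
Adjusted estimate = 19,680 / 760 = 25.8947 → 25.9.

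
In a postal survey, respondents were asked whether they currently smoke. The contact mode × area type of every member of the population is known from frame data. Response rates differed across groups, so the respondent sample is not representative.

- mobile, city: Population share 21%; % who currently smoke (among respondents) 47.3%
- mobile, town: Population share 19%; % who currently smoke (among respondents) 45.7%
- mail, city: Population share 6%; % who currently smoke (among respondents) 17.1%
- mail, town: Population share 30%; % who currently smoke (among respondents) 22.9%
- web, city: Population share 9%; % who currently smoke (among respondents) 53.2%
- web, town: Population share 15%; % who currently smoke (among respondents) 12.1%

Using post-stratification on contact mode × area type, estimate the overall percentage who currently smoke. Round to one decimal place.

33.1%

Weight each group's respondent value by its population share:
  mobile, city: 0.21 × 47.3 = 9.933
  mobile, town: 0.19 × 45.7 = 8.683
  mail, city: 0.06 × 17.1 = 1.026
  mail, town: 0.3 × 22.9 = 6.87
  web, city: 0.09 × 53.2 = 4.788
  web, town: 0.15 × 12.1 = 1.815
Post-stratified estimate = 33.115 → 33.1%.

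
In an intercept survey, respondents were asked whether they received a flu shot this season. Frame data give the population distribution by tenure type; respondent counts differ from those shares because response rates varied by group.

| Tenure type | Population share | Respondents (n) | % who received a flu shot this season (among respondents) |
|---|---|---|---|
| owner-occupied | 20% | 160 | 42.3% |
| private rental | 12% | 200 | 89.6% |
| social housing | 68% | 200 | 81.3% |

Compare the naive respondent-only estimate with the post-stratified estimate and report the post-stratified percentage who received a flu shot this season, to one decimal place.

74.5%

Naive respondent-only estimate (weights = respondent counts):
  (160/560)×42.3 + (200/560)×89.6 + (200/560)×81.3 = 73.1214%
Post-stratified estimate weights by population shares:
  0.2×42.3 + 0.12×89.6 + 0.68×81.3 = 74.496%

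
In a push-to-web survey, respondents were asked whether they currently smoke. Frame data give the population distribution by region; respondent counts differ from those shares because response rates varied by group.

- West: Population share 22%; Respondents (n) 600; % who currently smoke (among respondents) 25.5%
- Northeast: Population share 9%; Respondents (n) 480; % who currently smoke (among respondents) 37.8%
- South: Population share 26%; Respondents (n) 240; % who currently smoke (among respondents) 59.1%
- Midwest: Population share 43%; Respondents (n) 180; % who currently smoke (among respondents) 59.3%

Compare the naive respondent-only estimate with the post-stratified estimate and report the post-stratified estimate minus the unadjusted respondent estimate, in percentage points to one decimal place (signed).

+11.0 percentage points

Without adjustment, the pooled respondent share is:
  (600/1500)×25.5 + (480/1500)×37.8 + (240/1500)×59.1 + (180/1500)×59.3 = 38.868%
Post-stratifying to population shares instead:
  0.22×25.5 + 0.09×37.8 + 0.26×59.1 + 0.43×59.3 = 49.877%
Difference = 49.877 − 38.868 = 11.009 pp.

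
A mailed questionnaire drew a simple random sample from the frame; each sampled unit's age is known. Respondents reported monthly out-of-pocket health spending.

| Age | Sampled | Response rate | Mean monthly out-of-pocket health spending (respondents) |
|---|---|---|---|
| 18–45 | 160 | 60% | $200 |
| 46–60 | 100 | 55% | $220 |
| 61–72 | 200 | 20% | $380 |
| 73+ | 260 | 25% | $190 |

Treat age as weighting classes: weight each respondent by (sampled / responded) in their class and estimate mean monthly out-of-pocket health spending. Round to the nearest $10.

$250

Weighting each respondent by the inverse class response rate inflates each class back to its sampled size, so the class weight is n_sampled:
  18–45: 160 × 200 = 32,000
  46–60: 100 × 220 = 22,000
  61–72: 200 × 380 = 76,000
  73+: 260 × 190 = 49,400
Adjusted estimate = 179,400 / 720 = 249.167 → $250.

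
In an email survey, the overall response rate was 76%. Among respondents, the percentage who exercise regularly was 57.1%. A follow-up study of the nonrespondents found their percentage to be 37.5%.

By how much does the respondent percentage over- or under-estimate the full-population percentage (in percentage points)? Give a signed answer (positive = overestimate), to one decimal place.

Nonresponse fraction = 1 − 0.76 = 0.24.
Bias = (nonresponse fraction) × (respondent percentage − nonrespondent percentage)
     = 0.24 × (57.1 − 37.5) = 0.24 × 19.6 = 4.704.

+4.7 percentage points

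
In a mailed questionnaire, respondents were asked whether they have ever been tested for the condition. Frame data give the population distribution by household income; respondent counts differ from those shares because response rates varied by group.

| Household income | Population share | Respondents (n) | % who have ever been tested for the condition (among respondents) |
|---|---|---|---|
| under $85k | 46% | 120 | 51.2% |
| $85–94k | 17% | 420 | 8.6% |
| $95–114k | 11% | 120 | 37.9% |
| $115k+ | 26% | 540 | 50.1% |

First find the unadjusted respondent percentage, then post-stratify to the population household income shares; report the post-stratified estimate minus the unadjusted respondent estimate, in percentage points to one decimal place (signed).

+7.7 percentage points

Unadjusted (pooled respondent) estimate weights by respondent counts:
  (120/1200)×51.2 + (420/1200)×8.6 + (120/1200)×37.9 + (540/1200)×50.1 = 34.465%
Post-stratifying to population shares instead:
  0.46×51.2 + 0.17×8.6 + 0.11×37.9 + 0.26×50.1 = 42.209%
Difference = 42.209 − 34.465 = 7.744 pp.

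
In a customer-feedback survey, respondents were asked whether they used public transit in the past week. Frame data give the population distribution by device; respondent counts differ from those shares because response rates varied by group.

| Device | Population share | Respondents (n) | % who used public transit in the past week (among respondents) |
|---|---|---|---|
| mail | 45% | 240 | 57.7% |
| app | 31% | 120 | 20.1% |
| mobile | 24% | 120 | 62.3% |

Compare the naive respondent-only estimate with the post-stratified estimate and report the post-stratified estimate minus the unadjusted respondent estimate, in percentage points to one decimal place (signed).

-2.3 percentage points

Unadjusted (pooled respondent) estimate weights by respondent counts:
  (240/480)×57.7 + (120/480)×20.1 + (120/480)×62.3 = 49.45%
Post-stratified estimate weights by population shares:
  0.45×57.7 + 0.31×20.1 + 0.24×62.3 = 47.148%
Difference = 47.148 − 49.45 = -2.302 pp.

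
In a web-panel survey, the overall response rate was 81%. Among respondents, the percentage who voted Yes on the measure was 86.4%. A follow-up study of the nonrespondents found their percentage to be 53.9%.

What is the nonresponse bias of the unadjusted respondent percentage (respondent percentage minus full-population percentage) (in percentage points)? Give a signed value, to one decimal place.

Nonresponse fraction = 1 − 0.81 = 0.19.
Bias = (nonresponse fraction) × (respondent percentage − nonrespondent percentage)
     = 0.19 × (86.4 − 53.9) = 0.19 × 32.5 = 6.175.

+6.2 percentage points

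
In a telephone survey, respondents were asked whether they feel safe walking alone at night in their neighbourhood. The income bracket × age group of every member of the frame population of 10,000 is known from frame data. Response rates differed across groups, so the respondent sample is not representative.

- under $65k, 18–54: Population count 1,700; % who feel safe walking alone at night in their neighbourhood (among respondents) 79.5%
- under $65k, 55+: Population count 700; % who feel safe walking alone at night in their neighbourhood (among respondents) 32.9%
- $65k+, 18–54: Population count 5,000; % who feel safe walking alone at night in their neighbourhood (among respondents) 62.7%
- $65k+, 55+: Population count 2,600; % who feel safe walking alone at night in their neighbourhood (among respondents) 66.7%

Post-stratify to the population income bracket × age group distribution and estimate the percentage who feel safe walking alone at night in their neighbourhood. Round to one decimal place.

64.5%

Reweight to the known income bracket × age group distribution:
  under $65k, 18–54: (1,700/10,000) × 79.5 = 13.515
  under $65k, 55+: (700/10,000) × 32.9 = 2.303
  $65k+, 18–54: (5,000/10,000) × 62.7 = 31.35
  $65k+, 55+: (2,600/10,000) × 66.7 = 17.342
Post-stratified estimate = 64.51 → 64.5%.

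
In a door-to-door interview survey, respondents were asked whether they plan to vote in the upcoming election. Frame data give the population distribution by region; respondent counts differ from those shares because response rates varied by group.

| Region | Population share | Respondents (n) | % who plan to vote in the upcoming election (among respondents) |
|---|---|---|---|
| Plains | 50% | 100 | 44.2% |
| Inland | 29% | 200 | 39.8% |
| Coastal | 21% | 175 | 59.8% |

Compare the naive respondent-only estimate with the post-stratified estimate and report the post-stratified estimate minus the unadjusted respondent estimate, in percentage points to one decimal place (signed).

Naive respondent-only estimate (weights = respondent counts):
  (100/475)×44.2 + (200/475)×39.8 + (175/475)×59.8 = 48.0947%
Post-stratified estimate weights by population shares:
  0.5×44.2 + 0.29×39.8 + 0.21×59.8 = 46.2%
Difference = 46.2 − 48.0947 = -1.8947 pp.

-1.9 percentage points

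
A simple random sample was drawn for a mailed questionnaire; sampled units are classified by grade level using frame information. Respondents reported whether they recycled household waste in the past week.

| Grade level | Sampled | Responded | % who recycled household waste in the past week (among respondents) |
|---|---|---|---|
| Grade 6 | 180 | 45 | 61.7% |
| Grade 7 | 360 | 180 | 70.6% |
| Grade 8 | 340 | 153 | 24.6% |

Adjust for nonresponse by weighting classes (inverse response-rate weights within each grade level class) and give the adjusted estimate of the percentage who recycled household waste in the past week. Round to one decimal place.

51.0%

Class response rates: Grade 6 45/180 = 25%, Grade 7 180/360 = 50%, Grade 8 153/340 = 45%.
Weighting each respondent by the inverse class response rate inflates each class back to its sampled size, so the class weight is n_sampled:
  Grade 6: 180 × 61.7 = 11,106
  Grade 7: 360 × 70.6 = 25416
  Grade 8: 340 × 24.6 = 8364
Adjusted estimate = 44,886 / 880 = 51.0068 → 51.0%.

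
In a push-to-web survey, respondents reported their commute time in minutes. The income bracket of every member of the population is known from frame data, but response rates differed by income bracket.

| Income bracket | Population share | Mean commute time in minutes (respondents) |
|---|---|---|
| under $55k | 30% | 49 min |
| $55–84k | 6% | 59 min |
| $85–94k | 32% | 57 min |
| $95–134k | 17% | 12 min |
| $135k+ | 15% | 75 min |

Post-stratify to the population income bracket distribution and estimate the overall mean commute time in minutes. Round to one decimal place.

49.8

Each cell contributes population-share × respondent value:
  under $55k: 0.3 × 49 = 14.7
  $55–84k: 0.06 × 59 = 3.54
  $85–94k: 0.32 × 57 = 18.24
  $95–134k: 0.17 × 12 = 2.04
  $135k+: 0.15 × 75 = 11.25
Post-stratified estimate = 49.77 → 49.8.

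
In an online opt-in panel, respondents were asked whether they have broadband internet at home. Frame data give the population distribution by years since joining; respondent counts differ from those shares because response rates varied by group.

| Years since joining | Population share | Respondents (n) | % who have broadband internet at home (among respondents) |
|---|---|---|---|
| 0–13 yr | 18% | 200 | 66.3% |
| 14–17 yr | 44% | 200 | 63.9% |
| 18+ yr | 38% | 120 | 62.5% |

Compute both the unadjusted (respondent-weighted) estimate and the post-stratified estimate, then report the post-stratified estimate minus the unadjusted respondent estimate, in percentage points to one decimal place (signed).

Without adjustment, the pooled respondent share is:
  (200/520)×66.3 + (200/520)×63.9 + (120/520)×62.5 = 64.5%
Reweighting by population years since joining shares:
  0.18×66.3 + 0.44×63.9 + 0.38×62.5 = 63.8%
Difference = 63.8 − 64.5 = -0.7 pp.

-0.7 percentage points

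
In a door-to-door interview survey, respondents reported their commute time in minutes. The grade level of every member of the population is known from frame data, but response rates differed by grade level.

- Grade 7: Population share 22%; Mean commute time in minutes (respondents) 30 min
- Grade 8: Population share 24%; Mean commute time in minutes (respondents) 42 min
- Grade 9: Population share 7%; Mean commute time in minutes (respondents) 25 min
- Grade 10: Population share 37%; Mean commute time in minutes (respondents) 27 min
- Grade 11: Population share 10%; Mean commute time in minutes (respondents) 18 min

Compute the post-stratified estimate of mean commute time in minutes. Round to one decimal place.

30.2

Post-stratification weights by population share, not respondent share:
  Grade 7: 0.22 × 30 = 6.6
  Grade 8: 0.24 × 42 = 10.08
  Grade 9: 0.07 × 25 = 1.75
  Grade 10: 0.37 × 27 = 9.99
  Grade 11: 0.1 × 18 = 1.8
Post-stratified estimate = 30.22 → 30.2.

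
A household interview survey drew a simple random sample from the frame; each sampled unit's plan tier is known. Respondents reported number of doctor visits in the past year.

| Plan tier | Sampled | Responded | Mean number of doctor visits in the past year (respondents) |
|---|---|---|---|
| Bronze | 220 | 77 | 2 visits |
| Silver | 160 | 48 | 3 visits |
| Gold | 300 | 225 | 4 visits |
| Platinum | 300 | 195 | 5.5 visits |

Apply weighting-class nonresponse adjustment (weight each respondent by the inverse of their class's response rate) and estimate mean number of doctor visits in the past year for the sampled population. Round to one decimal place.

3.8

Response rates by class: Bronze 77/220 = 35%, Silver 48/160 = 30%, Gold 225/300 = 75%, Platinum 195/300 = 65%.
Weighting each respondent by the inverse class response rate inflates each class back to its sampled size, so the class weight is n_sampled:
  Bronze: 220 × 2 = 440
  Silver: 160 × 3 = 480
  Gold: 300 × 4 = 1200
  Platinum: 300 × 5.5 = 1650
Adjusted estimate = 3770 / 980 = 3.84694 → 3.8.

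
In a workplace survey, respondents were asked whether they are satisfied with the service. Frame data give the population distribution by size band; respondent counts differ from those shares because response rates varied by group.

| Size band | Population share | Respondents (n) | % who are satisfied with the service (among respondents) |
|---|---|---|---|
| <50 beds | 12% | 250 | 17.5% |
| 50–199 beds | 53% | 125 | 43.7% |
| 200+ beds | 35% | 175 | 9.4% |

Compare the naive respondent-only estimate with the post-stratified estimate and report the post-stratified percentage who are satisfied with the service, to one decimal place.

Naive respondent-only estimate (weights = respondent counts):
  (250/550)×17.5 + (125/550)×43.7 + (175/550)×9.4 = 20.8773%
Post-stratified estimate weights by population shares:
  0.12×17.5 + 0.53×43.7 + 0.35×9.4 = 28.551%

28.6%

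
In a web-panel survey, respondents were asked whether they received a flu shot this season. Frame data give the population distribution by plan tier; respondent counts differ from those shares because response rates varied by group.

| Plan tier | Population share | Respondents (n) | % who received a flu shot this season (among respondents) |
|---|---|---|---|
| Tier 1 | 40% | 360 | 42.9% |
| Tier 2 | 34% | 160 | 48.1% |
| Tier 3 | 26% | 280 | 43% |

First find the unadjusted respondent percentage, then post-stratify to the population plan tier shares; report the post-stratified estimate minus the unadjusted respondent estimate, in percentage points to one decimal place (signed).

Naive respondent-only estimate (weights = respondent counts):
  (360/800)×42.9 + (160/800)×48.1 + (280/800)×43 = 43.975%
Reweighting by population plan tier shares:
  0.4×42.9 + 0.34×48.1 + 0.26×43 = 44.694%
Difference = 44.694 − 43.975 = 0.719 pp.

+0.7 percentage points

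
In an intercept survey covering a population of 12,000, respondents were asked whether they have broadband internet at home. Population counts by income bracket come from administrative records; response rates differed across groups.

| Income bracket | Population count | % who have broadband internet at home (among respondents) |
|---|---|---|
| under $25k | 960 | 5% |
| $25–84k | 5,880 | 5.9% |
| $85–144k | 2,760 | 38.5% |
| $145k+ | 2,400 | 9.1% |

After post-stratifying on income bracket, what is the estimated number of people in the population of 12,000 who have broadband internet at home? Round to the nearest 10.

Apply each group's respondent rate to its population count:
  under $25k: 960 × 5% = 48
  $25–84k: 5,880 × 5.9% = 346.92
  $85–144k: 2,760 × 38.5% = 1062.6
  $145k+: 2,400 × 9.1% = 218.4
Estimated total = 1675.92 → 1,680.

1,680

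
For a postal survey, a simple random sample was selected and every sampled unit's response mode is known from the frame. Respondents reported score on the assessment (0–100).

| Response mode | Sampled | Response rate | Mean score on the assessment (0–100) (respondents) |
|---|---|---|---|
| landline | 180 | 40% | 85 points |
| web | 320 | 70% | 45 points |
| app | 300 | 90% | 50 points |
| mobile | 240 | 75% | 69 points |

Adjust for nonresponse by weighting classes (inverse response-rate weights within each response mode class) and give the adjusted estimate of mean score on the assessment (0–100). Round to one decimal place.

58.9

With weight = n_sampled/n_responded per class, the weighted class total is n_sampled:
  landline: 180 × 85 = 15,300
  web: 320 × 45 = 14,400
  app: 300 × 50 = 15,000
  mobile: 240 × 69 = 16,560
Adjusted estimate = 61,260 / 1,040 = 58.9038 → 58.9.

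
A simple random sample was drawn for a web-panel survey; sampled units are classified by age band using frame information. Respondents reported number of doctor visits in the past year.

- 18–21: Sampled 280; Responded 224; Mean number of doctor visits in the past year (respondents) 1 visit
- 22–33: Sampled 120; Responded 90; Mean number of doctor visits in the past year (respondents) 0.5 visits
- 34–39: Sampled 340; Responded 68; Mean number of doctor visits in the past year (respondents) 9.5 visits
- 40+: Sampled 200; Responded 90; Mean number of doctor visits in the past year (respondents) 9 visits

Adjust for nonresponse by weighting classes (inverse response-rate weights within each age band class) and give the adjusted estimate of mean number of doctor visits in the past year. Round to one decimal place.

Class response rates: 18–21 224/280 = 80%, 22–33 90/120 = 75%, 34–39 68/340 = 20%, 40+ 90/200 = 45%.
Each respondent's weight = sampled/responded in their class; summing within a class gives n_sampled, so:
  18–21: 280 × 1 = 280
  22–33: 120 × 0.5 = 60
  34–39: 340 × 9.5 = 3230
  40+: 200 × 9 = 1800
Adjusted estimate = 5370 / 940 = 5.71277 → 5.7.

5.7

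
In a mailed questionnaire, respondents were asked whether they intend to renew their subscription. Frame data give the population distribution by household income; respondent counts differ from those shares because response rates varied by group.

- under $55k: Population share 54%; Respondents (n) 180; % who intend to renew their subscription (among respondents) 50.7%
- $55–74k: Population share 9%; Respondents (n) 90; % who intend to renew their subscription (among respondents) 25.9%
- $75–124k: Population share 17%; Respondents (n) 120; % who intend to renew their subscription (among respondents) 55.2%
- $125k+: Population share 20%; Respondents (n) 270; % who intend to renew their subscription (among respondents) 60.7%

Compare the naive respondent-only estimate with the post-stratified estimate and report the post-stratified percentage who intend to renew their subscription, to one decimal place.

51.2%

Naive respondent-only estimate (weights = respondent counts):
  (180/660)×50.7 + (90/660)×25.9 + (120/660)×55.2 + (270/660)×60.7 = 52.2273%
Post-stratifying to population shares instead:
  0.54×50.7 + 0.09×25.9 + 0.17×55.2 + 0.2×60.7 = 51.233%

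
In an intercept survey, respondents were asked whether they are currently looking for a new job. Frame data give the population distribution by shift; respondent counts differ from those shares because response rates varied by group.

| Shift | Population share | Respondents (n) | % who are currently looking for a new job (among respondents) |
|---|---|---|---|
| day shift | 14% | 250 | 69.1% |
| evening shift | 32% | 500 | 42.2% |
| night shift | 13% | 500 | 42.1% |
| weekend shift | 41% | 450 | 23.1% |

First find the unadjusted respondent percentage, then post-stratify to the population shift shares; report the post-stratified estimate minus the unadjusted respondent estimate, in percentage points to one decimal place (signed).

-2.9 percentage points

Naive respondent-only estimate (weights = respondent counts):
  (250/1700)×69.1 + (500/1700)×42.2 + (500/1700)×42.1 + (450/1700)×23.1 = 41.0706%
Post-stratifying to population shares instead:
  0.14×69.1 + 0.32×42.2 + 0.13×42.1 + 0.41×23.1 = 38.122%
Difference = 38.122 − 41.0706 = -2.9486 pp.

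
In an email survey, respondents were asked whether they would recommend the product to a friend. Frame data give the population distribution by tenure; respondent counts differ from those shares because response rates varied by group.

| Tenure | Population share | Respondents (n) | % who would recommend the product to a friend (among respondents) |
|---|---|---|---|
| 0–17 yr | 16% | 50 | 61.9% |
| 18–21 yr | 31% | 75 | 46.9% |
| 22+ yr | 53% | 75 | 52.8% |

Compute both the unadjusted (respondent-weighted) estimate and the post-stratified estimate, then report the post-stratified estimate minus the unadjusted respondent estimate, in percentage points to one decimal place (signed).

Unadjusted (pooled respondent) estimate weights by respondent counts:
  (50/200)×61.9 + (75/200)×46.9 + (75/200)×52.8 = 52.8625%
Post-stratified estimate weights by population shares:
  0.16×61.9 + 0.31×46.9 + 0.53×52.8 = 52.427%
Difference = 52.427 − 52.8625 = -0.4355 pp.

-0.4 percentage points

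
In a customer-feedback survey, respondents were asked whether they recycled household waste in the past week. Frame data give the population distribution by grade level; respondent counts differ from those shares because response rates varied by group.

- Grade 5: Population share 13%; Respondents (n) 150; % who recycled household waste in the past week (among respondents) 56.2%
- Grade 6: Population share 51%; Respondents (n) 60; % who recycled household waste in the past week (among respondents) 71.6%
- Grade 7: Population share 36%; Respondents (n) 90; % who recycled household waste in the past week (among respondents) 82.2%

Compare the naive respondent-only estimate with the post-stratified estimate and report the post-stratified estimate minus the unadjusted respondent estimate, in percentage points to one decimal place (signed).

+6.3 percentage points

Naive respondent-only estimate (weights = respondent counts):
  (150/300)×56.2 + (60/300)×71.6 + (90/300)×82.2 = 67.08%
Post-stratified estimate weights by population shares:
  0.13×56.2 + 0.51×71.6 + 0.36×82.2 = 73.414%
Difference = 73.414 − 67.08 = 6.334 pp.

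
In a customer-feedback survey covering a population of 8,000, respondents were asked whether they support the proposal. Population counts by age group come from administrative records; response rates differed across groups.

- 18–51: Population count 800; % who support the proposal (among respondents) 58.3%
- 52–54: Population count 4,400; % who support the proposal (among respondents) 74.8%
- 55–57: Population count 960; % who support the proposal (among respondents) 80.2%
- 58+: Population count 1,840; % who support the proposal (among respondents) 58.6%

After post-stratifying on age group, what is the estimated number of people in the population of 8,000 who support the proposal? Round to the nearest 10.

Apply each group's respondent rate to its population count:
  18–51: 800 × 58.3% = 466.4
  52–54: 4,400 × 74.8% = 3291.2
  55–57: 960 × 80.2% = 769.92
  58+: 1,840 × 58.6% = 1078.24
Estimated total = 5605.76 → 5,610.

5,610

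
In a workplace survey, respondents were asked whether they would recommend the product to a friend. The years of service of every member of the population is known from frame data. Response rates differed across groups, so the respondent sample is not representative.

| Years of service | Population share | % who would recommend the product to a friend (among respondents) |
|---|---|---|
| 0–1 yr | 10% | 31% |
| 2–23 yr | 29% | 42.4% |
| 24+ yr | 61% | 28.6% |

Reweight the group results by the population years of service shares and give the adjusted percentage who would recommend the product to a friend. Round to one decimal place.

Weight each group's respondent value by its population share:
  0–1 yr: 0.1 × 31 = 3.1
  2–23 yr: 0.29 × 42.4 = 12.296
  24+ yr: 0.61 × 28.6 = 17.446
Post-stratified estimate = 32.842 → 32.8%.

32.8%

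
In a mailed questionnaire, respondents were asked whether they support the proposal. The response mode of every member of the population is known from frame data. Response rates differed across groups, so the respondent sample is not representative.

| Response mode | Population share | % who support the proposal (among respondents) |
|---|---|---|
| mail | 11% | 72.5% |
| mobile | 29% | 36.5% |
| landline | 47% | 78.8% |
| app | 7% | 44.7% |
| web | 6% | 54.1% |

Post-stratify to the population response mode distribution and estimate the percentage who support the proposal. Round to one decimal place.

Post-stratification weights by population share, not respondent share:
  mail: 0.11 × 72.5 = 7.975
  mobile: 0.29 × 36.5 = 10.585
  landline: 0.47 × 78.8 = 37.036
  app: 0.07 × 44.7 = 3.129
  web: 0.06 × 54.1 = 3.246
Post-stratified estimate = 61.971 → 62.0%.

62.0%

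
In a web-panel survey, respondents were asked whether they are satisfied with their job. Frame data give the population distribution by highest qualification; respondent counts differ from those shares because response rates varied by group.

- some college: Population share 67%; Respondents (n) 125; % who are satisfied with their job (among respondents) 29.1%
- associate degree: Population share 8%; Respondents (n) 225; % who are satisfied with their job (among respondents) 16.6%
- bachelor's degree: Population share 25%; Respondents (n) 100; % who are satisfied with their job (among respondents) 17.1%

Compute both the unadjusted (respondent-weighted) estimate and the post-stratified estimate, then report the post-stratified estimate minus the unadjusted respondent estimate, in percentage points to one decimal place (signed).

Without adjustment, the pooled respondent share is:
  (125/450)×29.1 + (225/450)×16.6 + (100/450)×17.1 = 20.1833%
Reweighting by population highest qualification shares:
  0.67×29.1 + 0.08×16.6 + 0.25×17.1 = 25.1%
Difference = 25.1 − 20.1833 = 4.9167 pp.

+4.9 percentage points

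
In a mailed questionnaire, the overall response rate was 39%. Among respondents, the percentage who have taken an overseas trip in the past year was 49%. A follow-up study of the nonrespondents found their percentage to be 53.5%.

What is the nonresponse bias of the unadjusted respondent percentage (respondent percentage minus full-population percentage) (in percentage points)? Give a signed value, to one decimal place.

Nonresponse fraction = 1 − 0.39 = 0.61.
Bias = (nonresponse fraction) × (respondent percentage − nonrespondent percentage)
     = 0.61 × (49 − 53.5) = 0.61 × -4.5 = -2.745.

-2.7 percentage points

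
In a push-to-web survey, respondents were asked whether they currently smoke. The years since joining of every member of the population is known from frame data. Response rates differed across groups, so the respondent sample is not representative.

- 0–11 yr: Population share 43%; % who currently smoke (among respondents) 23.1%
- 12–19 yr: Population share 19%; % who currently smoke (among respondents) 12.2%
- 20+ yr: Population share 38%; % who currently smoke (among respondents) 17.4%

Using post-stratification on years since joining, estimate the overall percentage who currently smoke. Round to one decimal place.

Each cell contributes population-share × respondent value:
  0–11 yr: 0.43 × 23.1 = 9.933
  12–19 yr: 0.19 × 12.2 = 2.318
  20+ yr: 0.38 × 17.4 = 6.612
Post-stratified estimate = 18.863 → 18.9%.

18.9%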